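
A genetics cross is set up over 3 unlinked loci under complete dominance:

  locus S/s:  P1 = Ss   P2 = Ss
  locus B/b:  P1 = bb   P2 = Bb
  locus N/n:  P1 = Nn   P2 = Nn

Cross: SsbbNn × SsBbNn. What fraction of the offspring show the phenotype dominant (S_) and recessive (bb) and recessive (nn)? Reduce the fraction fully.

SsbbNn gametes: SbN×2, Sbn×2, sbN×2, sbn×2
SsBbNn gametes: SBN×1, SBn×1, SbN×1, Sbn×1, sBN×1, sBn×1, sbN×1, sbn×1
SsbbNn×SsBbNn grid (8·8=64): SSBbNN=2 SSBbNn=4 SSBbnn=2 SSbbNN=2 SSbbNn=4 SSbbnn=2 SsBbNN=4 SsBbNn=8 SsBbnn=4 SsbbNN=4 SsbbNn=8 Ssbbnn=4 ssBbNN=2 ssBbNn=4 ssBbnn=2 ssbbNN=2 ssbbNn=4 ssbbnn=2
S_ bb nn hits 6/64; gcd=2; 6÷2/64÷2 = 3/32

P(S_ bb nn) = 3/32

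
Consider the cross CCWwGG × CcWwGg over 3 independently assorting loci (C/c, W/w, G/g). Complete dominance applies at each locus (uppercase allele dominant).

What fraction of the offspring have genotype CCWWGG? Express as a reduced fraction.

P(CCWWGG) = 1/16

CCWwGG gametes: CWG×4, CwG×4
CcWwGg gametes: CWG×1, CWg×1, CwG×1, Cwg×1, cWG×1, cWg×1, cwG×1, cwg×1
CCWwGG×CcWwGg grid (8·8=64): CCWWGG=4 CCWWGg=4 CCWwGG=8 CCWwGg=8 CCwwGG=4 CCwwGg=4 CcWWGG=4 CcWWGg=4 CcWwGG=8 CcWwGg=8 CcwwGG=4 CcwwGg=4
CCWWGG hits 4/64; gcd=4; 4÷4/64÷4 = 1/16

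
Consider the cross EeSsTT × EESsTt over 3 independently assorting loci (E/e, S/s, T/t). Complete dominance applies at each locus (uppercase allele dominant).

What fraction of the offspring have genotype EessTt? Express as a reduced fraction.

EeSsTT gametes: EST×2, EsT×2, eST×2, esT×2
EESsTt gametes: EST×2, ESt×2, EsT×2, Est×2
EeSsTT×EESsTt grid (8·8=64): EESSTT=4 EESSTt=4 EESsTT=8 EESsTt=8 EEssTT=4 EEssTt=4 EeSSTT=4 EeSSTt=4 EeSsTT=8 EeSsTt=8 EessTT=4 EessTt=4
EessTt hits 4/64; gcd=4; 4÷4/64÷4 = 1/16

P(EessTt) = 1/16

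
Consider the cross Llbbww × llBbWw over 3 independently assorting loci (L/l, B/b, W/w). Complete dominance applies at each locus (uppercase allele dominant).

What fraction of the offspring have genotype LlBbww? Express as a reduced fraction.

P(LlBbww) = 1/8

Llbbww gametes: Lbw×4, lbw×4
llBbWw gametes: lBW×2, lBw×2, lbW×2, lbw×2
Llbbww×llBbWw grid (8·8=64): LlBbWw=8 LlBbww=8 LlbbWw=8 Llbbww=8 llBbWw=8 llBbww=8 llbbWw=8 llbbww=8
LlBbww hits 8/64; gcd=8; 8÷8/64÷8 = 1/8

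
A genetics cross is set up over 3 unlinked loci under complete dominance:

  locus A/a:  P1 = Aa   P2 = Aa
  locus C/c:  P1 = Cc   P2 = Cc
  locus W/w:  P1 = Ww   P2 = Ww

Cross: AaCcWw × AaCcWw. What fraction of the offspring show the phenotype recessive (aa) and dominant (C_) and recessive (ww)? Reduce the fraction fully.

AaCcWw gametes: ACW×1, ACw×1, AcW×1, Acw×1, aCW×1, aCw×1, acW×1, acw×1
AaCcWw gametes: ACW×1, ACw×1, AcW×1, Acw×1, aCW×1, aCw×1, acW×1, acw×1
AaCcWw×AaCcWw grid (8·8=64): AACCWW=1 AACCWw=2 AACCww=1 AACcWW=2 AACcWw=4 AACcww=2 AAccWW=1 AAccWw=2 AAccww=1 AaCCWW=2 AaCCWw=4 AaCCww=2 AaCcWW=4 AaCcWw=8 AaCcww=4 AaccWW=2 AaccWw=4 Aaccww=2 aaCCWW=1 aaCCWw=2 aaCCww=1 aaCcWW=2 aaCcWw=4 aaCcww=2 aaccWW=1 aaccWw=2 aaccww=1
aa C_ ww hits 3/64; gcd=1; 3÷1/64÷1 = 3/64

P(aa C_ ww) = 3/64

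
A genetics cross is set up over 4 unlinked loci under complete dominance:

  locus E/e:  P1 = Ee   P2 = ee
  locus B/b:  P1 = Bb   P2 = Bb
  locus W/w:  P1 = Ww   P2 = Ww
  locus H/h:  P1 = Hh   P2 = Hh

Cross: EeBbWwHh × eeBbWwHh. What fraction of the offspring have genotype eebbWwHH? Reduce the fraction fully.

P(eebbWwHH) = 1/64

EeBbWwHh gametes: EBWH×1, EBWh×1, EBwH×1, EBwh×1, EbWH×1, EbWh×1, EbwH×1, Ebwh×1, eBWH×1, eBWh×1, eBwH×1, eBwh×1, ebWH×1, ebWh×1, ebwH×1, ebwh×1
eeBbWwHh gametes: eBWH×2, eBWh×2, eBwH×2, eBwh×2, ebWH×2, ebWh×2, ebwH×2, ebwh×2
EeBbWwHh×eeBbWwHh grid (16·16=256): EeBBWWHH=2 EeBBWWHh=4 EeBBWWhh=2 EeBBWwHH=4 EeBBWwHh=8 EeBBWwhh=4 EeBBwwHH=2 EeBBwwHh=4 EeBBwwhh=2 EeBbWWHH=4 EeBbWWHh=8 EeBbWWhh=4 EeBbWwHH=8 EeBbWwHh=16 EeBbWwhh=8 EeBbwwHH=4 EeBbwwHh=8 EeBbwwhh=4 EebbWWHH=2 EebbWWHh=4 EebbWWhh=2 EebbWwHH=4 EebbWwHh=8 EebbWwhh=4 EebbwwHH=2 EebbwwHh=4 Eebbwwhh=2 eeBBWWHH=2 eeBBWWHh=4 eeBBWWhh=2 eeBBWwHH=4 eeBBWwHh=8 eeBBWwhh=4 eeBBwwHH=2 eeBBwwHh=4 eeBBwwhh=2 eeBbWWHH=4 eeBbWWHh=8 eeBbWWhh=4 eeBbWwHH=8 eeBbWwHh=16 eeBbWwhh=8 eeBbwwHH=4 eeBbwwHh=8 eeBbwwhh=4 eebbWWHH=2 eebbWWHh=4 eebbWWhh=2 eebbWwHH=4 eebbWwHh=8 eebbWwhh=4 eebbwwHH=2 eebbwwHh=4 eebbwwhh=2
eebbWwHH hits 4/256; gcd=4; 4÷4/256÷4 = 1/64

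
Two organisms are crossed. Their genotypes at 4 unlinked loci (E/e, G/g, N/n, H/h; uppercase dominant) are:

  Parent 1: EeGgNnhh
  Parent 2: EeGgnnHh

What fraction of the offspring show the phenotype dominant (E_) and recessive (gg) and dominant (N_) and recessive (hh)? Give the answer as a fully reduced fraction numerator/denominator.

EeGgNnhh gametes: EGNh×2, EGnh×2, EgNh×2, Egnh×2, eGNh×2, eGnh×2, egNh×2, egnh×2
EeGgnnHh gametes: EGnH×2, EGnh×2, EgnH×2, Egnh×2, eGnH×2, eGnh×2, egnH×2, egnh×2
EeGgNnhh×EeGgnnHh grid (16·16=256): EEGGNnHh=4 EEGGNnhh=4 EEGGnnHh=4 EEGGnnhh=4 EEGgNnHh=8 EEGgNnhh=8 EEGgnnHh=8 EEGgnnhh=8 EEggNnHh=4 EEggNnhh=4 EEggnnHh=4 EEggnnhh=4 EeGGNnHh=8 EeGGNnhh=8 EeGGnnHh=8 EeGGnnhh=8 EeGgNnHh=16 EeGgNnhh=16 EeGgnnHh=16 EeGgnnhh=16 EeggNnHh=8 EeggNnhh=8 EeggnnHh=8 Eeggnnhh=8 eeGGNnHh=4 eeGGNnhh=4 eeGGnnHh=4 eeGGnnhh=4 eeGgNnHh=8 eeGgNnhh=8 eeGgnnHh=8 eeGgnnhh=8 eeggNnHh=4 eeggNnhh=4 eeggnnHh=4 eeggnnhh=4
E_ gg N_ hh hits 12/256; gcd=4; 12÷4/256÷4 = 3/64

P(E_ gg N_ hh) = 3/64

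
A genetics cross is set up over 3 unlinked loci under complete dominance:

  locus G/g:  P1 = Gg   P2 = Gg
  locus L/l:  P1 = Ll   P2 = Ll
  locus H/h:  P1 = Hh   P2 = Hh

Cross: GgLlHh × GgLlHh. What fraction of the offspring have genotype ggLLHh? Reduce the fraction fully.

GgLlHh gametes: GLH×1, GLh×1, GlH×1, Glh×1, gLH×1, gLh×1, glH×1, glh×1
GgLlHh gametes: GLH×1, GLh×1, GlH×1, Glh×1, gLH×1, gLh×1, glH×1, glh×1
GgLlHh×GgLlHh grid (8·8=64): GGLLHH=1 GGLLHh=2 GGLLhh=1 GGLlHH=2 GGLlHh=4 GGLlhh=2 GGllHH=1 GGllHh=2 GGllhh=1 GgLLHH=2 GgLLHh=4 GgLLhh=2 GgLlHH=4 GgLlHh=8 GgLlhh=4 GgllHH=2 GgllHh=4 Ggllhh=2 ggLLHH=1 ggLLHh=2 ggLLhh=1 ggLlHH=2 ggLlHh=4 ggLlhh=2 ggllHH=1 ggllHh=2 ggllhh=1
ggLLHh hits 2/64; gcd=2; 2÷2/64÷2 = 1/32

P(ggLLHh) = 1/32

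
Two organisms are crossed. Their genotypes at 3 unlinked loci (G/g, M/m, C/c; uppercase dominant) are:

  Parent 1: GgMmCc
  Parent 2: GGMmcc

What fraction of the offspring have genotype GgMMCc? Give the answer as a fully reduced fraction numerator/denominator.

GgMmCc gametes: GMC×1, GMc×1, GmC×1, Gmc×1, gMC×1, gMc×1, gmC×1, gmc×1
GGMmcc gametes: GMc×4, Gmc×4
GgMmCc×GGMmcc grid (8·8=64): GGMMCc=4 GGMMcc=4 GGMmCc=8 GGMmcc=8 GGmmCc=4 GGmmcc=4 GgMMCc=4 GgMMcc=4 GgMmCc=8 GgMmcc=8 GgmmCc=4 Ggmmcc=4
GgMMCc hits 4/64; gcd=4; 4÷4/64÷4 = 1/16

P(GgMMCc) = 1/16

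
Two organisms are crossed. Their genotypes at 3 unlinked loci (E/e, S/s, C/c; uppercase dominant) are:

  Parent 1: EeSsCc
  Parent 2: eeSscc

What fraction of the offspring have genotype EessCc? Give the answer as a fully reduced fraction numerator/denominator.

EeSsCc gametes: ESC×1, ESc×1, EsC×1, Esc×1, eSC×1, eSc×1, esC×1, esc×1
eeSscc gametes: eSc×4, esc×4
EeSsCc×eeSscc grid (8·8=64): EeSSCc=4 EeSScc=4 EeSsCc=8 EeSscc=8 EessCc=4 Eesscc=4 eeSSCc=4 eeSScc=4 eeSsCc=8 eeSscc=8 eessCc=4 eesscc=4
EessCc hits 4/64; gcd=4; 4÷4/64÷4 = 1/16

P(EessCc) = 1/16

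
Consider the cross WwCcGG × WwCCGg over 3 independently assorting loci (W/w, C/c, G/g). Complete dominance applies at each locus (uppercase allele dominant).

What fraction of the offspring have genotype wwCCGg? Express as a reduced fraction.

WwCcGG gametes: WCG×2, WcG×2, wCG×2, wcG×2
WwCCGg gametes: WCG×2, WCg×2, wCG×2, wCg×2
WwCcGG×WwCCGg grid (8·8=64): WWCCGG=4 WWCCGg=4 WWCcGG=4 WWCcGg=4 WwCCGG=8 WwCCGg=8 WwCcGG=8 WwCcGg=8 wwCCGG=4 wwCCGg=4 wwCcGG=4 wwCcGg=4
wwCCGg hits 4/64; gcd=4; 4÷4/64÷4 = 1/16

P(wwCCGg) = 1/16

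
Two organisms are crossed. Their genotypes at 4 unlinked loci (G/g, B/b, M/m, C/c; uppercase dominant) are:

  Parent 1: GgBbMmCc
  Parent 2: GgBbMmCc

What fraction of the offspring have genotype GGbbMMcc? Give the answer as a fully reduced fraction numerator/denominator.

GgBbMmCc gametes: GBMC×1, GBMc×1, GBmC×1, GBmc×1, GbMC×1, GbMc×1, GbmC×1, Gbmc×1, gBMC×1, gBMc×1, gBmC×1, gBmc×1, gbMC×1, gbMc×1, gbmC×1, gbmc×1
GgBbMmCc gametes: GBMC×1, GBMc×1, GBmC×1, GBmc×1, GbMC×1, GbMc×1, GbmC×1, Gbmc×1, gBMC×1, gBMc×1, gBmC×1, gBmc×1, gbMC×1, gbMc×1, gbmC×1, gbmc×1
GgBbMmCc×GgBbMmCc grid (16·16=256): GGBBMMCC=1 GGBBMMCc=2 GGBBMMcc=1 GGBBMmCC=2 GGBBMmCc=4 GGBBMmcc=2 GGBBmmCC=1 GGBBmmCc=2 GGBBmmcc=1 GGBbMMCC=2 GGBbMMCc=4 GGBbMMcc=2 GGBbMmCC=4 GGBbMmCc=8 GGBbMmcc=4 GGBbmmCC=2 GGBbmmCc=4 GGBbmmcc=2 GGbbMMCC=1 GGbbMMCc=2 GGbbMMcc=1 GGbbMmCC=2 GGbbMmCc=4 GGbbMmcc=2 GGbbmmCC=1 GGbbmmCc=2 GGbbmmcc=1 GgBBMMCC=2 GgBBMMCc=4 GgBBMMcc=2 GgBBMmCC=4 GgBBMmCc=8 GgBBMmcc=4 GgBBmmCC=2 GgBBmmCc=4 GgBBmmcc=2 GgBbMMCC=4 GgBbMMCc=8 GgBbMMcc=4 GgBbMmCC=8 GgBbMmCc=16 GgBbMmcc=8 GgBbmmCC=4 GgBbmmCc=8 GgBbmmcc=4 GgbbMMCC=2 GgbbMMCc=4 GgbbMMcc=2 GgbbMmCC=4 GgbbMmCc=8 GgbbMmcc=4 GgbbmmCC=2 GgbbmmCc=4 Ggbbmmcc=2 ggBBMMCC=1 ggBBMMCc=2 ggBBMMcc=1 ggBBMmCC=2 ggBBMmCc=4 ggBBMmcc=2 ggBBmmCC=1 ggBBmmCc=2 ggBBmmcc=1 ggBbMMCC=2 ggBbMMCc=4 ggBbMMcc=2 ggBbMmCC=4 ggBbMmCc=8 ggBbMmcc=4 ggBbmmCC=2 ggBbmmCc=4 ggBbmmcc=2 ggbbMMCC=1 ggbbMMCc=2 ggbbMMcc=1 ggbbMmCC=2 ggbbMmCc=4 ggbbMmcc=2 ggbbmmCC=1 ggbbmmCc=2 ggbbmmcc=1
GGbbMMcc hits 1/256; gcd=1; 1÷1/256÷1 = 1/256

P(GGbbMMcc) = 1/256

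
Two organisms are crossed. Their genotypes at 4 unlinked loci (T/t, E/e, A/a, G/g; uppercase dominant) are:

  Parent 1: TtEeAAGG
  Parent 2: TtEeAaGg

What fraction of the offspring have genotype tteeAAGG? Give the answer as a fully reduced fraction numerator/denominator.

P(tteeAAGG) = 1/64

TtEeAAGG gametes: TEAG×4, TeAG×4, tEAG×4, teAG×4
TtEeAaGg gametes: TEAG×1, TEAg×1, TEaG×1, TEag×1, TeAG×1, TeAg×1, TeaG×1, Teag×1, tEAG×1, tEAg×1, tEaG×1, tEag×1, teAG×1, teAg×1, teaG×1, teag×1
TtEeAAGG×TtEeAaGg grid (16·16=256): TTEEAAGG=4 TTEEAAGg=4 TTEEAaGG=4 TTEEAaGg=4 TTEeAAGG=8 TTEeAAGg=8 TTEeAaGG=8 TTEeAaGg=8 TTeeAAGG=4 TTeeAAGg=4 TTeeAaGG=4 TTeeAaGg=4 TtEEAAGG=8 TtEEAAGg=8 TtEEAaGG=8 TtEEAaGg=8 TtEeAAGG=16 TtEeAAGg=16 TtEeAaGG=16 TtEeAaGg=16 TteeAAGG=8 TteeAAGg=8 TteeAaGG=8 TteeAaGg=8 ttEEAAGG=4 ttEEAAGg=4 ttEEAaGG=4 ttEEAaGg=4 ttEeAAGG=8 ttEeAAGg=8 ttEeAaGG=8 ttEeAaGg=8 tteeAAGG=4 tteeAAGg=4 tteeAaGG=4 tteeAaGg=4
tteeAAGG hits 4/256; gcd=4; 4÷4/256÷4 = 1/64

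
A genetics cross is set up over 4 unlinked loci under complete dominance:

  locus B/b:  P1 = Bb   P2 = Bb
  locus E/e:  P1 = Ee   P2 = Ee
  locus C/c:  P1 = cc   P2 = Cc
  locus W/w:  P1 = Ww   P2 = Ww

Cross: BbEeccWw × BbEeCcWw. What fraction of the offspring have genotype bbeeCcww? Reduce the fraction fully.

BbEeccWw gametes: BEcW×2, BEcw×2, BecW×2, Becw×2, bEcW×2, bEcw×2, becW×2, becw×2
BbEeCcWw gametes: BECW×1, BECw×1, BEcW×1, BEcw×1, BeCW×1, BeCw×1, BecW×1, Becw×1, bECW×1, bECw×1, bEcW×1, bEcw×1, beCW×1, beCw×1, becW×1, becw×1
BbEeccWw×BbEeCcWw grid (16·16=256): BBEECcWW=2 BBEECcWw=4 BBEECcww=2 BBEEccWW=2 BBEEccWw=4 BBEEccww=2 BBEeCcWW=4 BBEeCcWw=8 BBEeCcww=4 BBEeccWW=4 BBEeccWw=8 BBEeccww=4 BBeeCcWW=2 BBeeCcWw=4 BBeeCcww=2 BBeeccWW=2 BBeeccWw=4 BBeeccww=2 BbEECcWW=4 BbEECcWw=8 BbEECcww=4 BbEEccWW=4 BbEEccWw=8 BbEEccww=4 BbEeCcWW=8 BbEeCcWw=16 BbEeCcww=8 BbEeccWW=8 BbEeccWw=16 BbEeccww=8 BbeeCcWW=4 BbeeCcWw=8 BbeeCcww=4 BbeeccWW=4 BbeeccWw=8 Bbeeccww=4 bbEECcWW=2 bbEECcWw=4 bbEECcww=2 bbEEccWW=2 bbEEccWw=4 bbEEccww=2 bbEeCcWW=4 bbEeCcWw=8 bbEeCcww=4 bbEeccWW=4 bbEeccWw=8 bbEeccww=4 bbeeCcWW=2 bbeeCcWw=4 bbeeCcww=2 bbeeccWW=2 bbeeccWw=4 bbeeccww=2
bbeeCcww hits 2/256; gcd=2; 2÷2/256÷2 = 1/128

P(bbeeCcww) = 1/128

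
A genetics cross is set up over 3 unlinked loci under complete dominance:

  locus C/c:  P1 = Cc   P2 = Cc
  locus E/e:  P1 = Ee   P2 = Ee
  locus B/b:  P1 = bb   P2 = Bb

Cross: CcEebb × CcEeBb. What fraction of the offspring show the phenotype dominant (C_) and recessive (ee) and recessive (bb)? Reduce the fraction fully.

CcEebb gametes: CEb×2, Ceb×2, cEb×2, ceb×2
CcEeBb gametes: CEB×1, CEb×1, CeB×1, Ceb×1, cEB×1, cEb×1, ceB×1, ceb×1
CcEebb×CcEeBb grid (8·8=64): CCEEBb=2 CCEEbb=2 CCEeBb=4 CCEebb=4 CCeeBb=2 CCeebb=2 CcEEBb=4 CcEEbb=4 CcEeBb=8 CcEebb=8 CceeBb=4 Cceebb=4 ccEEBb=2 ccEEbb=2 ccEeBb=4 ccEebb=4 cceeBb=2 cceebb=2
C_ ee bb hits 6/64; gcd=2; 6÷2/64÷2 = 3/32

P(C_ ee bb) = 3/32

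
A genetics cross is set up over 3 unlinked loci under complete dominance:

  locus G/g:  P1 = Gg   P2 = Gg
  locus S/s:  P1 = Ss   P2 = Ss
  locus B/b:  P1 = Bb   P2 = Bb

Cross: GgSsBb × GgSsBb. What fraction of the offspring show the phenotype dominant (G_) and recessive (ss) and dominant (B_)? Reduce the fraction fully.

GgSsBb gametes: GSB×1, GSb×1, GsB×1, Gsb×1, gSB×1, gSb×1, gsB×1, gsb×1
GgSsBb gametes: GSB×1, GSb×1, GsB×1, Gsb×1, gSB×1, gSb×1, gsB×1, gsb×1
GgSsBb×GgSsBb grid (8·8=64): GGSSBB=1 GGSSBb=2 GGSSbb=1 GGSsBB=2 GGSsBb=4 GGSsbb=2 GGssBB=1 GGssBb=2 GGssbb=1 GgSSBB=2 GgSSBb=4 GgSSbb=2 GgSsBB=4 GgSsBb=8 GgSsbb=4 GgssBB=2 GgssBb=4 Ggssbb=2 ggSSBB=1 ggSSBb=2 ggSSbb=1 ggSsBB=2 ggSsBb=4 ggSsbb=2 ggssBB=1 ggssBb=2 ggssbb=1
G_ ss B_ hits 9/64; gcd=1; 9÷1/64÷1 = 9/64

P(G_ ss B_) = 9/64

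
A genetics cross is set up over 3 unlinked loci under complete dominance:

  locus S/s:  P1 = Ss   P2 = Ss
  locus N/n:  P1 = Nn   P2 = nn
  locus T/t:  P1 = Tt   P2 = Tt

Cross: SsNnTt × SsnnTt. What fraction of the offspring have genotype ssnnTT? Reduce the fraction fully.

SsNnTt gametes: SNT×1, SNt×1, SnT×1, Snt×1, sNT×1, sNt×1, snT×1, snt×1
SsnnTt gametes: SnT×2, Snt×2, snT×2, snt×2
SsNnTt×SsnnTt grid (8·8=64): SSNnTT=2 SSNnTt=4 SSNntt=2 SSnnTT=2 SSnnTt=4 SSnntt=2 SsNnTT=4 SsNnTt=8 SsNntt=4 SsnnTT=4 SsnnTt=8 Ssnntt=4 ssNnTT=2 ssNnTt=4 ssNntt=2 ssnnTT=2 ssnnTt=4 ssnntt=2
ssnnTT hits 2/64; gcd=2; 2÷2/64÷2 = 1/32

P(ssnnTT) = 1/32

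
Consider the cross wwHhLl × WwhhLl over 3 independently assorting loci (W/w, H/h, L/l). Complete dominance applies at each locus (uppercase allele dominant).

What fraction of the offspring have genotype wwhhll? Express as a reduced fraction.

P(wwhhll) = 1/16

wwHhLl gametes: wHL×2, wHl×2, whL×2, whl×2
WwhhLl gametes: WhL×2, Whl×2, whL×2, whl×2
wwHhLl×WwhhLl grid (8·8=64): WwHhLL=4 WwHhLl=8 WwHhll=4 WwhhLL=4 WwhhLl=8 Wwhhll=4 wwHhLL=4 wwHhLl=8 wwHhll=4 wwhhLL=4 wwhhLl=8 wwhhll=4
wwhhll hits 4/64; gcd=4; 4÷4/64÷4 = 1/16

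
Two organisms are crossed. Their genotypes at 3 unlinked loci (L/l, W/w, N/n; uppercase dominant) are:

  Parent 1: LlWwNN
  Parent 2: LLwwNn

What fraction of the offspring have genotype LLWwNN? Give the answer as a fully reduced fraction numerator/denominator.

P(LLWwNN) = 1/8

LlWwNN gametes: LWN×2, LwN×2, lWN×2, lwN×2
LLwwNn gametes: LwN×4, Lwn×4
LlWwNN×LLwwNn grid (8·8=64): LLWwNN=8 LLWwNn=8 LLwwNN=8 LLwwNn=8 LlWwNN=8 LlWwNn=8 LlwwNN=8 LlwwNn=8
LLWwNN hits 8/64; gcd=8; 8÷8/64÷8 = 1/8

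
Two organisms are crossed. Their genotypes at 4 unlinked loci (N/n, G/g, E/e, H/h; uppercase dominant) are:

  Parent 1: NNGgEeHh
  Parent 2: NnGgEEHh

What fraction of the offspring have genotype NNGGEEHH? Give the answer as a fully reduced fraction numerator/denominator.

P(NNGGEEHH) = 1/64

NNGgEeHh gametes: NGEH×2, NGEh×2, NGeH×2, NGeh×2, NgEH×2, NgEh×2, NgeH×2, Ngeh×2
NnGgEEHh gametes: NGEH×2, NGEh×2, NgEH×2, NgEh×2, nGEH×2, nGEh×2, ngEH×2, ngEh×2
NNGgEeHh×NnGgEEHh grid (16·16=256): NNGGEEHH=4 NNGGEEHh=8 NNGGEEhh=4 NNGGEeHH=4 NNGGEeHh=8 NNGGEehh=4 NNGgEEHH=8 NNGgEEHh=16 NNGgEEhh=8 NNGgEeHH=8 NNGgEeHh=16 NNGgEehh=8 NNggEEHH=4 NNggEEHh=8 NNggEEhh=4 NNggEeHH=4 NNggEeHh=8 NNggEehh=4 NnGGEEHH=4 NnGGEEHh=8 NnGGEEhh=4 NnGGEeHH=4 NnGGEeHh=8 NnGGEehh=4 NnGgEEHH=8 NnGgEEHh=16 NnGgEEhh=8 NnGgEeHH=8 NnGgEeHh=16 NnGgEehh=8 NnggEEHH=4 NnggEEHh=8 NnggEEhh=4 NnggEeHH=4 NnggEeHh=8 NnggEehh=4
NNGGEEHH hits 4/256; gcd=4; 4÷4/256÷4 = 1/64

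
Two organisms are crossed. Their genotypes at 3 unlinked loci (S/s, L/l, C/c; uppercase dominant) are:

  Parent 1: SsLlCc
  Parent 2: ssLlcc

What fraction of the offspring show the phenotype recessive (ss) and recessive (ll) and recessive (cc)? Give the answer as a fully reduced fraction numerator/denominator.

SsLlCc gametes: SLC×1, SLc×1, SlC×1, Slc×1, sLC×1, sLc×1, slC×1, slc×1
ssLlcc gametes: sLc×4, slc×4
SsLlCc×ssLlcc grid (8·8=64): SsLLCc=4 SsLLcc=4 SsLlCc=8 SsLlcc=8 SsllCc=4 Ssllcc=4 ssLLCc=4 ssLLcc=4 ssLlCc=8 ssLlcc=8 ssllCc=4 ssllcc=4
ss ll cc hits 4/64; gcd=4; 4÷4/64÷4 = 1/16

P(ss ll cc) = 1/16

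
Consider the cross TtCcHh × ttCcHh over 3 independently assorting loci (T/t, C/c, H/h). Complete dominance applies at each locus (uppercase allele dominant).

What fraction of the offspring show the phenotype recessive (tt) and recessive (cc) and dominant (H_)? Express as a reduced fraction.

TtCcHh gametes: TCH×1, TCh×1, TcH×1, Tch×1, tCH×1, tCh×1, tcH×1, tch×1
ttCcHh gametes: tCH×2, tCh×2, tcH×2, tch×2
TtCcHh×ttCcHh grid (8·8=64): TtCCHH=2 TtCCHh=4 TtCChh=2 TtCcHH=4 TtCcHh=8 TtCchh=4 TtccHH=2 TtccHh=4 Ttcchh=2 ttCCHH=2 ttCCHh=4 ttCChh=2 ttCcHH=4 ttCcHh=8 ttCchh=4 ttccHH=2 ttccHh=4 ttcchh=2
tt cc H_ hits 6/64; gcd=2; 6÷2/64÷2 = 3/32

P(tt cc H_) = 3/32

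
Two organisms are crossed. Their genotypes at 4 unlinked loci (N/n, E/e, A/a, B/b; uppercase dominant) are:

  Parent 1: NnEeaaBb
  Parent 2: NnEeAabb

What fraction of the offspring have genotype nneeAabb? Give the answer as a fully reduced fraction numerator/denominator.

NnEeaaBb gametes: NEaB×2, NEab×2, NeaB×2, Neab×2, nEaB×2, nEab×2, neaB×2, neab×2
NnEeAabb gametes: NEAb×2, NEab×2, NeAb×2, Neab×2, nEAb×2, nEab×2, neAb×2, neab×2
NnEeaaBb×NnEeAabb grid (16·16=256): NNEEAaBb=4 NNEEAabb=4 NNEEaaBb=4 NNEEaabb=4 NNEeAaBb=8 NNEeAabb=8 NNEeaaBb=8 NNEeaabb=8 NNeeAaBb=4 NNeeAabb=4 NNeeaaBb=4 NNeeaabb=4 NnEEAaBb=8 NnEEAabb=8 NnEEaaBb=8 NnEEaabb=8 NnEeAaBb=16 NnEeAabb=16 NnEeaaBb=16 NnEeaabb=16 NneeAaBb=8 NneeAabb=8 NneeaaBb=8 Nneeaabb=8 nnEEAaBb=4 nnEEAabb=4 nnEEaaBb=4 nnEEaabb=4 nnEeAaBb=8 nnEeAabb=8 nnEeaaBb=8 nnEeaabb=8 nneeAaBb=4 nneeAabb=4 nneeaaBb=4 nneeaabb=4
nneeAabb hits 4/256; gcd=4; 4÷4/256÷4 = 1/64

P(nneeAabb) = 1/64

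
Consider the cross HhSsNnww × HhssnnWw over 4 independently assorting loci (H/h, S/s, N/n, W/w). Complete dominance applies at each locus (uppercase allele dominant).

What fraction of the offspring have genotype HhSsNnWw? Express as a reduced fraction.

P(HhSsNnWw) = 1/16

HhSsNnww gametes: HSNw×2, HSnw×2, HsNw×2, Hsnw×2, hSNw×2, hSnw×2, hsNw×2, hsnw×2
HhssnnWw gametes: HsnW×4, Hsnw×4, hsnW×4, hsnw×4
HhSsNnww×HhssnnWw grid (16·16=256): HHSsNnWw=8 HHSsNnww=8 HHSsnnWw=8 HHSsnnww=8 HHssNnWw=8 HHssNnww=8 HHssnnWw=8 HHssnnww=8 HhSsNnWw=16 HhSsNnww=16 HhSsnnWw=16 HhSsnnww=16 HhssNnWw=16 HhssNnww=16 HhssnnWw=16 Hhssnnww=16 hhSsNnWw=8 hhSsNnww=8 hhSsnnWw=8 hhSsnnww=8 hhssNnWw=8 hhssNnww=8 hhssnnWw=8 hhssnnww=8
HhSsNnWw hits 16/256; gcd=16; 16÷16/256÷16 = 1/16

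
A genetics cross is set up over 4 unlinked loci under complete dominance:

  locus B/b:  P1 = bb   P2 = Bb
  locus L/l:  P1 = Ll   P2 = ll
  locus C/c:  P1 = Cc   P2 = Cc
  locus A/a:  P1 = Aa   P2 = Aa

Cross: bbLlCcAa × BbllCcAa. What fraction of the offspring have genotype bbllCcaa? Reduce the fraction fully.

bbLlCcAa gametes: bLCA×2, bLCa×2, bLcA×2, bLca×2, blCA×2, blCa×2, blcA×2, blca×2
BbllCcAa gametes: BlCA×2, BlCa×2, BlcA×2, Blca×2, blCA×2, blCa×2, blcA×2, blca×2
bbLlCcAa×BbllCcAa grid (16·16=256): BbLlCCAA=4 BbLlCCAa=8 BbLlCCaa=4 BbLlCcAA=8 BbLlCcAa=16 BbLlCcaa=8 BbLlccAA=4 BbLlccAa=8 BbLlccaa=4 BbllCCAA=4 BbllCCAa=8 BbllCCaa=4 BbllCcAA=8 BbllCcAa=16 BbllCcaa=8 BbllccAA=4 BbllccAa=8 Bbllccaa=4 bbLlCCAA=4 bbLlCCAa=8 bbLlCCaa=4 bbLlCcAA=8 bbLlCcAa=16 bbLlCcaa=8 bbLlccAA=4 bbLlccAa=8 bbLlccaa=4 bbllCCAA=4 bbllCCAa=8 bbllCCaa=4 bbllCcAA=8 bbllCcAa=16 bbllCcaa=8 bbllccAA=4 bbllccAa=8 bbllccaa=4
bbllCcaa hits 8/256; gcd=8; 8÷8/256÷8 = 1/32

P(bbllCcaa) = 1/32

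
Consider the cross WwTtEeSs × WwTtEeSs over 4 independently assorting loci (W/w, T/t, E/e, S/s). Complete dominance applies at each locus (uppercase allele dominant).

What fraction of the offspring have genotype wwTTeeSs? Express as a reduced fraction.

WwTtEeSs gametes: WTES×1, WTEs×1, WTeS×1, WTes×1, WtES×1, WtEs×1, WteS×1, Wtes×1, wTES×1, wTEs×1, wTeS×1, wTes×1, wtES×1, wtEs×1, wteS×1, wtes×1
WwTtEeSs gametes: WTES×1, WTEs×1, WTeS×1, WTes×1, WtES×1, WtEs×1, WteS×1, Wtes×1, wTES×1, wTEs×1, wTeS×1, wTes×1, wtES×1, wtEs×1, wteS×1, wtes×1
WwTtEeSs×WwTtEeSs grid (16·16=256): WWTTEESS=1 WWTTEESs=2 WWTTEEss=1 WWTTEeSS=2 WWTTEeSs=4 WWTTEess=2 WWTTeeSS=1 WWTTeeSs=2 WWTTeess=1 WWTtEESS=2 WWTtEESs=4 WWTtEEss=2 WWTtEeSS=4 WWTtEeSs=8 WWTtEess=4 WWTteeSS=2 WWTteeSs=4 WWTteess=2 WWttEESS=1 WWttEESs=2 WWttEEss=1 WWttEeSS=2 WWttEeSs=4 WWttEess=2 WWtteeSS=1 WWtteeSs=2 WWtteess=1 WwTTEESS=2 WwTTEESs=4 WwTTEEss=2 WwTTEeSS=4 WwTTEeSs=8 WwTTEess=4 WwTTeeSS=2 WwTTeeSs=4 WwTTeess=2 WwTtEESS=4 WwTtEESs=8 WwTtEEss=4 WwTtEeSS=8 WwTtEeSs=16 WwTtEess=8 WwTteeSS=4 WwTteeSs=8 WwTteess=4 WwttEESS=2 WwttEESs=4 WwttEEss=2 WwttEeSS=4 WwttEeSs=8 WwttEess=4 WwtteeSS=2 WwtteeSs=4 Wwtteess=2 wwTTEESS=1 wwTTEESs=2 wwTTEEss=1 wwTTEeSS=2 wwTTEeSs=4 wwTTEess=2 wwTTeeSS=1 wwTTeeSs=2 wwTTeess=1 wwTtEESS=2 wwTtEESs=4 wwTtEEss=2 wwTtEeSS=4 wwTtEeSs=8 wwTtEess=4 wwTteeSS=2 wwTteeSs=4 wwTteess=2 wwttEESS=1 wwttEESs=2 wwttEEss=1 wwttEeSS=2 wwttEeSs=4 wwttEess=2 wwtteeSS=1 wwtteeSs=2 wwtteess=1
wwTTeeSs hits 2/256; gcd=2; 2÷2/256÷2 = 1/128

P(wwTTeeSs) = 1/128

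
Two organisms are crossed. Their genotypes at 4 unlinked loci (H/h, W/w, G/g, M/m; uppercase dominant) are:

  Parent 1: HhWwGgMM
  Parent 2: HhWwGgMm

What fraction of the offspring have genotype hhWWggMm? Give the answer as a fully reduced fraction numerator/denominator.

P(hhWWggMm) = 1/128

HhWwGgMM gametes: HWGM×2, HWgM×2, HwGM×2, HwgM×2, hWGM×2, hWgM×2, hwGM×2, hwgM×2
HhWwGgMm gametes: HWGM×1, HWGm×1, HWgM×1, HWgm×1, HwGM×1, HwGm×1, HwgM×1, Hwgm×1, hWGM×1, hWGm×1, hWgM×1, hWgm×1, hwGM×1, hwGm×1, hwgM×1, hwgm×1
HhWwGgMM×HhWwGgMm grid (16·16=256): HHWWGGMM=2 HHWWGGMm=2 HHWWGgMM=4 HHWWGgMm=4 HHWWggMM=2 HHWWggMm=2 HHWwGGMM=4 HHWwGGMm=4 HHWwGgMM=8 HHWwGgMm=8 HHWwggMM=4 HHWwggMm=4 HHwwGGMM=2 HHwwGGMm=2 HHwwGgMM=4 HHwwGgMm=4 HHwwggMM=2 HHwwggMm=2 HhWWGGMM=4 HhWWGGMm=4 HhWWGgMM=8 HhWWGgMm=8 HhWWggMM=4 HhWWggMm=4 HhWwGGMM=8 HhWwGGMm=8 HhWwGgMM=16 HhWwGgMm=16 HhWwggMM=8 HhWwggMm=8 HhwwGGMM=4 HhwwGGMm=4 HhwwGgMM=8 HhwwGgMm=8 HhwwggMM=4 HhwwggMm=4 hhWWGGMM=2 hhWWGGMm=2 hhWWGgMM=4 hhWWGgMm=4 hhWWggMM=2 hhWWggMm=2 hhWwGGMM=4 hhWwGGMm=4 hhWwGgMM=8 hhWwGgMm=8 hhWwggMM=4 hhWwggMm=4 hhwwGGMM=2 hhwwGGMm=2 hhwwGgMM=4 hhwwGgMm=4 hhwwggMM=2 hhwwggMm=2
hhWWggMm hits 2/256; gcd=2; 2÷2/256÷2 = 1/128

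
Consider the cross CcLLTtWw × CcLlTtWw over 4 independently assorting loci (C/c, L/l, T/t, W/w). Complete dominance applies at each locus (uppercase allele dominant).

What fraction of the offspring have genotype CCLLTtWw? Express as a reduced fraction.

CcLLTtWw gametes: CLTW×2, CLTw×2, CLtW×2, CLtw×2, cLTW×2, cLTw×2, cLtW×2, cLtw×2
CcLlTtWw gametes: CLTW×1, CLTw×1, CLtW×1, CLtw×1, ClTW×1, ClTw×1, CltW×1, Cltw×1, cLTW×1, cLTw×1, cLtW×1, cLtw×1, clTW×1, clTw×1, cltW×1, cltw×1
CcLLTtWw×CcLlTtWw grid (16·16=256): CCLLTTWW=2 CCLLTTWw=4 CCLLTTww=2 CCLLTtWW=4 CCLLTtWw=8 CCLLTtww=4 CCLLttWW=2 CCLLttWw=4 CCLLttww=2 CCLlTTWW=2 CCLlTTWw=4 CCLlTTww=2 CCLlTtWW=4 CCLlTtWw=8 CCLlTtww=4 CCLlttWW=2 CCLlttWw=4 CCLlttww=2 CcLLTTWW=4 CcLLTTWw=8 CcLLTTww=4 CcLLTtWW=8 CcLLTtWw=16 CcLLTtww=8 CcLLttWW=4 CcLLttWw=8 CcLLttww=4 CcLlTTWW=4 CcLlTTWw=8 CcLlTTww=4 CcLlTtWW=8 CcLlTtWw=16 CcLlTtww=8 CcLlttWW=4 CcLlttWw=8 CcLlttww=4 ccLLTTWW=2 ccLLTTWw=4 ccLLTTww=2 ccLLTtWW=4 ccLLTtWw=8 ccLLTtww=4 ccLLttWW=2 ccLLttWw=4 ccLLttww=2 ccLlTTWW=2 ccLlTTWw=4 ccLlTTww=2 ccLlTtWW=4 ccLlTtWw=8 ccLlTtww=4 ccLlttWW=2 ccLlttWw=4 ccLlttww=2
CCLLTtWw hits 8/256; gcd=8; 8÷8/256÷8 = 1/32

P(CCLLTtWw) = 1/32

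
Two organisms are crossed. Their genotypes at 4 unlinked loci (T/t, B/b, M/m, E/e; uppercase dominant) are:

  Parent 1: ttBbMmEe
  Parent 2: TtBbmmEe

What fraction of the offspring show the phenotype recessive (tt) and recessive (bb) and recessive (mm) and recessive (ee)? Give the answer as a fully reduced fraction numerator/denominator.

ttBbMmEe gametes: tBME×2, tBMe×2, tBmE×2, tBme×2, tbME×2, tbMe×2, tbmE×2, tbme×2
TtBbmmEe gametes: TBmE×2, TBme×2, TbmE×2, Tbme×2, tBmE×2, tBme×2, tbmE×2, tbme×2
ttBbMmEe×TtBbmmEe grid (16·16=256): TtBBMmEE=4 TtBBMmEe=8 TtBBMmee=4 TtBBmmEE=4 TtBBmmEe=8 TtBBmmee=4 TtBbMmEE=8 TtBbMmEe=16 TtBbMmee=8 TtBbmmEE=8 TtBbmmEe=16 TtBbmmee=8 TtbbMmEE=4 TtbbMmEe=8 TtbbMmee=4 TtbbmmEE=4 TtbbmmEe=8 Ttbbmmee=4 ttBBMmEE=4 ttBBMmEe=8 ttBBMmee=4 ttBBmmEE=4 ttBBmmEe=8 ttBBmmee=4 ttBbMmEE=8 ttBbMmEe=16 ttBbMmee=8 ttBbmmEE=8 ttBbmmEe=16 ttBbmmee=8 ttbbMmEE=4 ttbbMmEe=8 ttbbMmee=4 ttbbmmEE=4 ttbbmmEe=8 ttbbmmee=4
tt bb mm ee hits 4/256; gcd=4; 4÷4/256÷4 = 1/64

P(tt bb mm ee) = 1/64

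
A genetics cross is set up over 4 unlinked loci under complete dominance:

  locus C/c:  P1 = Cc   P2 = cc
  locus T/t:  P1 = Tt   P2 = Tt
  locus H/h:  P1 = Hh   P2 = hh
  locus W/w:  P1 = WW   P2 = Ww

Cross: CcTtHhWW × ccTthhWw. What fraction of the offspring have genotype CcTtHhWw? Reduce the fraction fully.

P(CcTtHhWw) = 1/16

CcTtHhWW gametes: CTHW×2, CThW×2, CtHW×2, CthW×2, cTHW×2, cThW×2, ctHW×2, cthW×2
ccTthhWw gametes: cThW×4, cThw×4, cthW×4, cthw×4
CcTtHhWW×ccTthhWw grid (16·16=256): CcTTHhWW=8 CcTTHhWw=8 CcTThhWW=8 CcTThhWw=8 CcTtHhWW=16 CcTtHhWw=16 CcTthhWW=16 CcTthhWw=16 CcttHhWW=8 CcttHhWw=8 CctthhWW=8 CctthhWw=8 ccTTHhWW=8 ccTTHhWw=8 ccTThhWW=8 ccTThhWw=8 ccTtHhWW=16 ccTtHhWw=16 ccTthhWW=16 ccTthhWw=16 ccttHhWW=8 ccttHhWw=8 cctthhWW=8 cctthhWw=8
CcTtHhWw hits 16/256; gcd=16; 16÷16/256÷16 = 1/16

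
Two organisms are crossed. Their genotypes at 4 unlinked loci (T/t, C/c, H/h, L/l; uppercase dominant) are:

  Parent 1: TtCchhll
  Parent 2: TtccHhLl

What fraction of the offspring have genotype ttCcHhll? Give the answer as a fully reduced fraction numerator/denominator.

TtCchhll gametes: TChl×4, Tchl×4, tChl×4, tchl×4
TtccHhLl gametes: TcHL×2, TcHl×2, TchL×2, Tchl×2, tcHL×2, tcHl×2, tchL×2, tchl×2
TtCchhll×TtccHhLl grid (16·16=256): TTCcHhLl=8 TTCcHhll=8 TTCchhLl=8 TTCchhll=8 TTccHhLl=8 TTccHhll=8 TTcchhLl=8 TTcchhll=8 TtCcHhLl=16 TtCcHhll=16 TtCchhLl=16 TtCchhll=16 TtccHhLl=16 TtccHhll=16 TtcchhLl=16 Ttcchhll=16 ttCcHhLl=8 ttCcHhll=8 ttCchhLl=8 ttCchhll=8 ttccHhLl=8 ttccHhll=8 ttcchhLl=8 ttcchhll=8
ttCcHhll hits 8/256; gcd=8; 8÷8/256÷8 = 1/32

P(ttCcHhll) = 1/32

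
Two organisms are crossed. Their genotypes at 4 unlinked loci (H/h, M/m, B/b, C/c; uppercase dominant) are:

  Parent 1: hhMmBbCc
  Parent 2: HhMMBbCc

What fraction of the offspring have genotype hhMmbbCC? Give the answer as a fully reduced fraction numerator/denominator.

P(hhMmbbCC) = 1/64

hhMmBbCc gametes: hMBC×2, hMBc×2, hMbC×2, hMbc×2, hmBC×2, hmBc×2, hmbC×2, hmbc×2
HhMMBbCc gametes: HMBC×2, HMBc×2, HMbC×2, HMbc×2, hMBC×2, hMBc×2, hMbC×2, hMbc×2
hhMmBbCc×HhMMBbCc grid (16·16=256): HhMMBBCC=4 HhMMBBCc=8 HhMMBBcc=4 HhMMBbCC=8 HhMMBbCc=16 HhMMBbcc=8 HhMMbbCC=4 HhMMbbCc=8 HhMMbbcc=4 HhMmBBCC=4 HhMmBBCc=8 HhMmBBcc=4 HhMmBbCC=8 HhMmBbCc=16 HhMmBbcc=8 HhMmbbCC=4 HhMmbbCc=8 HhMmbbcc=4 hhMMBBCC=4 hhMMBBCc=8 hhMMBBcc=4 hhMMBbCC=8 hhMMBbCc=16 hhMMBbcc=8 hhMMbbCC=4 hhMMbbCc=8 hhMMbbcc=4 hhMmBBCC=4 hhMmBBCc=8 hhMmBBcc=4 hhMmBbCC=8 hhMmBbCc=16 hhMmBbcc=8 hhMmbbCC=4 hhMmbbCc=8 hhMmbbcc=4
hhMmbbCC hits 4/256; gcd=4; 4÷4/256÷4 = 1/64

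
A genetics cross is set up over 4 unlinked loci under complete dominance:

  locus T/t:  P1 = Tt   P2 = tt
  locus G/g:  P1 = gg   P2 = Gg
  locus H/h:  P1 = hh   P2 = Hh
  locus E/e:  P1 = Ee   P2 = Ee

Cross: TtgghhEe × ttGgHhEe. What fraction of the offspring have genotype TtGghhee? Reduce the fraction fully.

TtgghhEe gametes: TghE×4, Tghe×4, tghE×4, tghe×4
ttGgHhEe gametes: tGHE×2, tGHe×2, tGhE×2, tGhe×2, tgHE×2, tgHe×2, tghE×2, tghe×2
TtgghhEe×ttGgHhEe grid (16·16=256): TtGgHhEE=8 TtGgHhEe=16 TtGgHhee=8 TtGghhEE=8 TtGghhEe=16 TtGghhee=8 TtggHhEE=8 TtggHhEe=16 TtggHhee=8 TtgghhEE=8 TtgghhEe=16 Ttgghhee=8 ttGgHhEE=8 ttGgHhEe=16 ttGgHhee=8 ttGghhEE=8 ttGghhEe=16 ttGghhee=8 ttggHhEE=8 ttggHhEe=16 ttggHhee=8 ttgghhEE=8 ttgghhEe=16 ttgghhee=8
TtGghhee hits 8/256; gcd=8; 8÷8/256÷8 = 1/32

P(TtGghhee) = 1/32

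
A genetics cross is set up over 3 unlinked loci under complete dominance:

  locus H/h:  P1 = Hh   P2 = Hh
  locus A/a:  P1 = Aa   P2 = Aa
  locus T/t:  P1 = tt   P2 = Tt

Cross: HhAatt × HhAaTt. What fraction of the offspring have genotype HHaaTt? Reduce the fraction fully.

P(HHaaTt) = 1/32

HhAatt gametes: HAt×2, Hat×2, hAt×2, hat×2
HhAaTt gametes: HAT×1, HAt×1, HaT×1, Hat×1, hAT×1, hAt×1, haT×1, hat×1
HhAatt×HhAaTt grid (8·8=64): HHAATt=2 HHAAtt=2 HHAaTt=4 HHAatt=4 HHaaTt=2 HHaatt=2 HhAATt=4 HhAAtt=4 HhAaTt=8 HhAatt=8 HhaaTt=4 Hhaatt=4 hhAATt=2 hhAAtt=2 hhAaTt=4 hhAatt=4 hhaaTt=2 hhaatt=2
HHaaTt hits 2/64; gcd=2; 2÷2/64÷2 = 1/32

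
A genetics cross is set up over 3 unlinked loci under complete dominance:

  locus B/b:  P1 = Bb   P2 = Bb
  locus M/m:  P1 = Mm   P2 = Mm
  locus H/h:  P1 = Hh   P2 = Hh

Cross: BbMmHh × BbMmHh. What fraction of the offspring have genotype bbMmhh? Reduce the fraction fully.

BbMmHh gametes: BMH×1, BMh×1, BmH×1, Bmh×1, bMH×1, bMh×1, bmH×1, bmh×1
BbMmHh gametes: BMH×1, BMh×1, BmH×1, Bmh×1, bMH×1, bMh×1, bmH×1, bmh×1
BbMmHh×BbMmHh grid (8·8=64): BBMMHH=1 BBMMHh=2 BBMMhh=1 BBMmHH=2 BBMmHh=4 BBMmhh=2 BBmmHH=1 BBmmHh=2 BBmmhh=1 BbMMHH=2 BbMMHh=4 BbMMhh=2 BbMmHH=4 BbMmHh=8 BbMmhh=4 BbmmHH=2 BbmmHh=4 Bbmmhh=2 bbMMHH=1 bbMMHh=2 bbMMhh=1 bbMmHH=2 bbMmHh=4 bbMmhh=2 bbmmHH=1 bbmmHh=2 bbmmhh=1
bbMmhh hits 2/64; gcd=2; 2÷2/64÷2 = 1/32

P(bbMmhh) = 1/32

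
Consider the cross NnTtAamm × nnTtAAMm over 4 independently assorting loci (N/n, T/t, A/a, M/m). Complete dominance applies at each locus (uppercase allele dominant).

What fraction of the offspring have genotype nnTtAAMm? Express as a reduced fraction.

P(nnTtAAMm) = 1/16

NnTtAamm gametes: NTAm×2, NTam×2, NtAm×2, Ntam×2, nTAm×2, nTam×2, ntAm×2, ntam×2
nnTtAAMm gametes: nTAM×4, nTAm×4, ntAM×4, ntAm×4
NnTtAamm×nnTtAAMm grid (16·16=256): NnTTAAMm=8 NnTTAAmm=8 NnTTAaMm=8 NnTTAamm=8 NnTtAAMm=16 NnTtAAmm=16 NnTtAaMm=16 NnTtAamm=16 NnttAAMm=8 NnttAAmm=8 NnttAaMm=8 NnttAamm=8 nnTTAAMm=8 nnTTAAmm=8 nnTTAaMm=8 nnTTAamm=8 nnTtAAMm=16 nnTtAAmm=16 nnTtAaMm=16 nnTtAamm=16 nnttAAMm=8 nnttAAmm=8 nnttAaMm=8 nnttAamm=8
nnTtAAMm hits 16/256; gcd=16; 16÷16/256÷16 = 1/16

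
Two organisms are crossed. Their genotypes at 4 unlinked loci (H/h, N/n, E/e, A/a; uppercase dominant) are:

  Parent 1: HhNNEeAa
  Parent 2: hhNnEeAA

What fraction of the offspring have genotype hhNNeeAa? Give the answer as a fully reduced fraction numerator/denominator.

HhNNEeAa gametes: HNEA×2, HNEa×2, HNeA×2, HNea×2, hNEA×2, hNEa×2, hNeA×2, hNea×2
hhNnEeAA gametes: hNEA×4, hNeA×4, hnEA×4, hneA×4
HhNNEeAa×hhNnEeAA grid (16·16=256): HhNNEEAA=8 HhNNEEAa=8 HhNNEeAA=16 HhNNEeAa=16 HhNNeeAA=8 HhNNeeAa=8 HhNnEEAA=8 HhNnEEAa=8 HhNnEeAA=16 HhNnEeAa=16 HhNneeAA=8 HhNneeAa=8 hhNNEEAA=8 hhNNEEAa=8 hhNNEeAA=16 hhNNEeAa=16 hhNNeeAA=8 hhNNeeAa=8 hhNnEEAA=8 hhNnEEAa=8 hhNnEeAA=16 hhNnEeAa=16 hhNneeAA=8 hhNneeAa=8
hhNNeeAa hits 8/256; gcd=8; 8÷8/256÷8 = 1/32

P(hhNNeeAa) = 1/32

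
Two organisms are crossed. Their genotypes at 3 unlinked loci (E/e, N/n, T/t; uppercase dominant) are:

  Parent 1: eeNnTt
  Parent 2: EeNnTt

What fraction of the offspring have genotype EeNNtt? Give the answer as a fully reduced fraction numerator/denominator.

P(EeNNtt) = 1/32

eeNnTt gametes: eNT×2, eNt×2, enT×2, ent×2
EeNnTt gametes: ENT×1, ENt×1, EnT×1, Ent×1, eNT×1, eNt×1, enT×1, ent×1
eeNnTt×EeNnTt grid (8·8=64): EeNNTT=2 EeNNTt=4 EeNNtt=2 EeNnTT=4 EeNnTt=8 EeNntt=4 EennTT=2 EennTt=4 Eenntt=2 eeNNTT=2 eeNNTt=4 eeNNtt=2 eeNnTT=4 eeNnTt=8 eeNntt=4 eennTT=2 eennTt=4 eenntt=2
EeNNtt hits 2/64; gcd=2; 2÷2/64÷2 = 1/32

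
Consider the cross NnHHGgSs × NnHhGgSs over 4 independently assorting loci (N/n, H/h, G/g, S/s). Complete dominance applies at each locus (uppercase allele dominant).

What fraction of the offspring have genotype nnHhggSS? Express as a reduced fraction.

NnHHGgSs gametes: NHGS×2, NHGs×2, NHgS×2, NHgs×2, nHGS×2, nHGs×2, nHgS×2, nHgs×2
NnHhGgSs gametes: NHGS×1, NHGs×1, NHgS×1, NHgs×1, NhGS×1, NhGs×1, NhgS×1, Nhgs×1, nHGS×1, nHGs×1, nHgS×1, nHgs×1, nhGS×1, nhGs×1, nhgS×1, nhgs×1
NnHHGgSs×NnHhGgSs grid (16·16=256): NNHHGGSS=2 NNHHGGSs=4 NNHHGGss=2 NNHHGgSS=4 NNHHGgSs=8 NNHHGgss=4 NNHHggSS=2 NNHHggSs=4 NNHHggss=2 NNHhGGSS=2 NNHhGGSs=4 NNHhGGss=2 NNHhGgSS=4 NNHhGgSs=8 NNHhGgss=4 NNHhggSS=2 NNHhggSs=4 NNHhggss=2 NnHHGGSS=4 NnHHGGSs=8 NnHHGGss=4 NnHHGgSS=8 NnHHGgSs=16 NnHHGgss=8 NnHHggSS=4 NnHHggSs=8 NnHHggss=4 NnHhGGSS=4 NnHhGGSs=8 NnHhGGss=4 NnHhGgSS=8 NnHhGgSs=16 NnHhGgss=8 NnHhggSS=4 NnHhggSs=8 NnHhggss=4 nnHHGGSS=2 nnHHGGSs=4 nnHHGGss=2 nnHHGgSS=4 nnHHGgSs=8 nnHHGgss=4 nnHHggSS=2 nnHHggSs=4 nnHHggss=2 nnHhGGSS=2 nnHhGGSs=4 nnHhGGss=2 nnHhGgSS=4 nnHhGgSs=8 nnHhGgss=4 nnHhggSS=2 nnHhggSs=4 nnHhggss=2
nnHhggSS hits 2/256; gcd=2; 2÷2/256÷2 = 1/128

P(nnHhggSS) = 1/128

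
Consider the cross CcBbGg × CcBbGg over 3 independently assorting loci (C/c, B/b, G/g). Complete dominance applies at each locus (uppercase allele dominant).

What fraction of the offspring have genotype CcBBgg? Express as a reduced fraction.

P(CcBBgg) = 1/32

CcBbGg gametes: CBG×1, CBg×1, CbG×1, Cbg×1, cBG×1, cBg×1, cbG×1, cbg×1
CcBbGg gametes: CBG×1, CBg×1, CbG×1, Cbg×1, cBG×1, cBg×1, cbG×1, cbg×1
CcBbGg×CcBbGg grid (8·8=64): CCBBGG=1 CCBBGg=2 CCBBgg=1 CCBbGG=2 CCBbGg=4 CCBbgg=2 CCbbGG=1 CCbbGg=2 CCbbgg=1 CcBBGG=2 CcBBGg=4 CcBBgg=2 CcBbGG=4 CcBbGg=8 CcBbgg=4 CcbbGG=2 CcbbGg=4 Ccbbgg=2 ccBBGG=1 ccBBGg=2 ccBBgg=1 ccBbGG=2 ccBbGg=4 ccBbgg=2 ccbbGG=1 ccbbGg=2 ccbbgg=1
CcBBgg hits 2/64; gcd=2; 2÷2/64÷2 = 1/32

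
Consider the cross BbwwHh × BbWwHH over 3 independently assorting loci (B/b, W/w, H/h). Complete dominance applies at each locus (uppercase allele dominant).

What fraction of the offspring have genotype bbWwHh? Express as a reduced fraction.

P(bbWwHh) = 1/16

BbwwHh gametes: BwH×2, Bwh×2, bwH×2, bwh×2
BbWwHH gametes: BWH×2, BwH×2, bWH×2, bwH×2
BbwwHh×BbWwHH grid (8·8=64): BBWwHH=4 BBWwHh=4 BBwwHH=4 BBwwHh=4 BbWwHH=8 BbWwHh=8 BbwwHH=8 BbwwHh=8 bbWwHH=4 bbWwHh=4 bbwwHH=4 bbwwHh=4
bbWwHh hits 4/64; gcd=4; 4÷4/64÷4 = 1/16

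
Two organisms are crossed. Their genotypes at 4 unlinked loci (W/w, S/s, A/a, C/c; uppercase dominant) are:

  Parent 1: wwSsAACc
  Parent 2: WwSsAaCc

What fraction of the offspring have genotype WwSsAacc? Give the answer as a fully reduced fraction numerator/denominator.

P(WwSsAacc) = 1/32

wwSsAACc gametes: wSAC×4, wSAc×4, wsAC×4, wsAc×4
WwSsAaCc gametes: WSAC×1, WSAc×1, WSaC×1, WSac×1, WsAC×1, WsAc×1, WsaC×1, Wsac×1, wSAC×1, wSAc×1, wSaC×1, wSac×1, wsAC×1, wsAc×1, wsaC×1, wsac×1
wwSsAACc×WwSsAaCc grid (16·16=256): WwSSAACC=4 WwSSAACc=8 WwSSAAcc=4 WwSSAaCC=4 WwSSAaCc=8 WwSSAacc=4 WwSsAACC=8 WwSsAACc=16 WwSsAAcc=8 WwSsAaCC=8 WwSsAaCc=16 WwSsAacc=8 WwssAACC=4 WwssAACc=8 WwssAAcc=4 WwssAaCC=4 WwssAaCc=8 WwssAacc=4 wwSSAACC=4 wwSSAACc=8 wwSSAAcc=4 wwSSAaCC=4 wwSSAaCc=8 wwSSAacc=4 wwSsAACC=8 wwSsAACc=16 wwSsAAcc=8 wwSsAaCC=8 wwSsAaCc=16 wwSsAacc=8 wwssAACC=4 wwssAACc=8 wwssAAcc=4 wwssAaCC=4 wwssAaCc=8 wwssAacc=4
WwSsAacc hits 8/256; gcd=8; 8÷8/256÷8 = 1/32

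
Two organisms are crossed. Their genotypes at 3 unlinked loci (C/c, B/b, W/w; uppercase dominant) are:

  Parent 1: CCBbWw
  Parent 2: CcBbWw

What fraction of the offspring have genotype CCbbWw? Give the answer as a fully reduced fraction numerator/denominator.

CCBbWw gametes: CBW×2, CBw×2, CbW×2, Cbw×2
CcBbWw gametes: CBW×1, CBw×1, CbW×1, Cbw×1, cBW×1, cBw×1, cbW×1, cbw×1
CCBbWw×CcBbWw grid (8·8=64): CCBBWW=2 CCBBWw=4 CCBBww=2 CCBbWW=4 CCBbWw=8 CCBbww=4 CCbbWW=2 CCbbWw=4 CCbbww=2 CcBBWW=2 CcBBWw=4 CcBBww=2 CcBbWW=4 CcBbWw=8 CcBbww=4 CcbbWW=2 CcbbWw=4 Ccbbww=2
CCbbWw hits 4/64; gcd=4; 4÷4/64÷4 = 1/16

P(CCbbWw) = 1/16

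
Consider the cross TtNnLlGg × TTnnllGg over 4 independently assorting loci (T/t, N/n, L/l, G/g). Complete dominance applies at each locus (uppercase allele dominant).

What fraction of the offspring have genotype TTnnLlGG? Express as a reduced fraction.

TtNnLlGg gametes: TNLG×1, TNLg×1, TNlG×1, TNlg×1, TnLG×1, TnLg×1, TnlG×1, Tnlg×1, tNLG×1, tNLg×1, tNlG×1, tNlg×1, tnLG×1, tnLg×1, tnlG×1, tnlg×1
TTnnllGg gametes: TnlG×8, Tnlg×8
TtNnLlGg×TTnnllGg grid (16·16=256): TTNnLlGG=8 TTNnLlGg=16 TTNnLlgg=8 TTNnllGG=8 TTNnllGg=16 TTNnllgg=8 TTnnLlGG=8 TTnnLlGg=16 TTnnLlgg=8 TTnnllGG=8 TTnnllGg=16 TTnnllgg=8 TtNnLlGG=8 TtNnLlGg=16 TtNnLlgg=8 TtNnllGG=8 TtNnllGg=16 TtNnllgg=8 TtnnLlGG=8 TtnnLlGg=16 TtnnLlgg=8 TtnnllGG=8 TtnnllGg=16 Ttnnllgg=8
TTnnLlGG hits 8/256; gcd=8; 8÷8/256÷8 = 1/32

P(TTnnLlGG) = 1/32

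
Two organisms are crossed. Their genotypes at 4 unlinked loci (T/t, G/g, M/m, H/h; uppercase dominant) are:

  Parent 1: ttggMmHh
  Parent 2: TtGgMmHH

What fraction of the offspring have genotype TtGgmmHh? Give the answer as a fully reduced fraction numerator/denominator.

ttggMmHh gametes: tgMH×4, tgMh×4, tgmH×4, tgmh×4
TtGgMmHH gametes: TGMH×2, TGmH×2, TgMH×2, TgmH×2, tGMH×2, tGmH×2, tgMH×2, tgmH×2
ttggMmHh×TtGgMmHH grid (16·16=256): TtGgMMHH=8 TtGgMMHh=8 TtGgMmHH=16 TtGgMmHh=16 TtGgmmHH=8 TtGgmmHh=8 TtggMMHH=8 TtggMMHh=8 TtggMmHH=16 TtggMmHh=16 TtggmmHH=8 TtggmmHh=8 ttGgMMHH=8 ttGgMMHh=8 ttGgMmHH=16 ttGgMmHh=16 ttGgmmHH=8 ttGgmmHh=8 ttggMMHH=8 ttggMMHh=8 ttggMmHH=16 ttggMmHh=16 ttggmmHH=8 ttggmmHh=8
TtGgmmHh hits 8/256; gcd=8; 8÷8/256÷8 = 1/32

P(TtGgmmHh) = 1/32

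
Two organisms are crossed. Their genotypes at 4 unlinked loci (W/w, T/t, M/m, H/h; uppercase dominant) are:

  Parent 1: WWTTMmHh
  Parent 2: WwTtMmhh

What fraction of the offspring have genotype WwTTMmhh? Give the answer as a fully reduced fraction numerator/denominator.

WWTTMmHh gametes: WTMH×4, WTMh×4, WTmH×4, WTmh×4
WwTtMmhh gametes: WTMh×2, WTmh×2, WtMh×2, Wtmh×2, wTMh×2, wTmh×2, wtMh×2, wtmh×2
WWTTMmHh×WwTtMmhh grid (16·16=256): WWTTMMHh=8 WWTTMMhh=8 WWTTMmHh=16 WWTTMmhh=16 WWTTmmHh=8 WWTTmmhh=8 WWTtMMHh=8 WWTtMMhh=8 WWTtMmHh=16 WWTtMmhh=16 WWTtmmHh=8 WWTtmmhh=8 WwTTMMHh=8 WwTTMMhh=8 WwTTMmHh=16 WwTTMmhh=16 WwTTmmHh=8 WwTTmmhh=8 WwTtMMHh=8 WwTtMMhh=8 WwTtMmHh=16 WwTtMmhh=16 WwTtmmHh=8 WwTtmmhh=8
WwTTMmhh hits 16/256; gcd=16; 16÷16/256÷16 = 1/16

P(WwTTMmhh) = 1/16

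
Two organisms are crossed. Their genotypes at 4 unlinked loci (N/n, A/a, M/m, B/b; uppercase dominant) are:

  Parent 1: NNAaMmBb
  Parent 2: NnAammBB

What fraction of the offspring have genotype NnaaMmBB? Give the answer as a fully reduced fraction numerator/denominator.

P(NnaaMmBB) = 1/32

NNAaMmBb gametes: NAMB×2, NAMb×2, NAmB×2, NAmb×2, NaMB×2, NaMb×2, NamB×2, Namb×2
NnAammBB gametes: NAmB×4, NamB×4, nAmB×4, namB×4
NNAaMmBb×NnAammBB grid (16·16=256): NNAAMmBB=8 NNAAMmBb=8 NNAAmmBB=8 NNAAmmBb=8 NNAaMmBB=16 NNAaMmBb=16 NNAammBB=16 NNAammBb=16 NNaaMmBB=8 NNaaMmBb=8 NNaammBB=8 NNaammBb=8 NnAAMmBB=8 NnAAMmBb=8 NnAAmmBB=8 NnAAmmBb=8 NnAaMmBB=16 NnAaMmBb=16 NnAammBB=16 NnAammBb=16 NnaaMmBB=8 NnaaMmBb=8 NnaammBB=8 NnaammBb=8
NnaaMmBB hits 8/256; gcd=8; 8÷8/256÷8 = 1/32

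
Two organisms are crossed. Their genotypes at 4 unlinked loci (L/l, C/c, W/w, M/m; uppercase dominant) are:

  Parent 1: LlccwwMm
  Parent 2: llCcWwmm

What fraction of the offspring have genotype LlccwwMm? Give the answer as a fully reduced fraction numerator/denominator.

P(LlccwwMm) = 1/16

LlccwwMm gametes: LcwM×4, Lcwm×4, lcwM×4, lcwm×4
llCcWwmm gametes: lCWm×4, lCwm×4, lcWm×4, lcwm×4
LlccwwMm×llCcWwmm grid (16·16=256): LlCcWwMm=16 LlCcWwmm=16 LlCcwwMm=16 LlCcwwmm=16 LlccWwMm=16 LlccWwmm=16 LlccwwMm=16 Llccwwmm=16 llCcWwMm=16 llCcWwmm=16 llCcwwMm=16 llCcwwmm=16 llccWwMm=16 llccWwmm=16 llccwwMm=16 llccwwmm=16
LlccwwMm hits 16/256; gcd=16; 16÷16/256÷16 = 1/16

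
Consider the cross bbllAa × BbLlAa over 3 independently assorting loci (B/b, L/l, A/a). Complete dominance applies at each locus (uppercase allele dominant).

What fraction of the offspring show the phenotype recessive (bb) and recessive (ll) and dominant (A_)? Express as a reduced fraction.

bbllAa gametes: blA×4, bla×4
BbLlAa gametes: BLA×1, BLa×1, BlA×1, Bla×1, bLA×1, bLa×1, blA×1, bla×1
bbllAa×BbLlAa grid (8·8=64): BbLlAA=4 BbLlAa=8 BbLlaa=4 BbllAA=4 BbllAa=8 Bbllaa=4 bbLlAA=4 bbLlAa=8 bbLlaa=4 bbllAA=4 bbllAa=8 bbllaa=4
bb ll A_ hits 12/64; gcd=4; 12÷4/64÷4 = 3/16

P(bb ll A_) = 3/16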